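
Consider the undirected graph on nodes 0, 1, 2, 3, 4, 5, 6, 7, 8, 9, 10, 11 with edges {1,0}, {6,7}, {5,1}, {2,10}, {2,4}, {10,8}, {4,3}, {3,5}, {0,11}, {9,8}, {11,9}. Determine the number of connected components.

Starting from 6 we can reach 6, 7. That is one component of size 2.
Starting from 0 we can reach 0, 1, 2, 3, 4, 5, 8, 9, 10, 11. That is one component of size 10.
Total: 2 components.

2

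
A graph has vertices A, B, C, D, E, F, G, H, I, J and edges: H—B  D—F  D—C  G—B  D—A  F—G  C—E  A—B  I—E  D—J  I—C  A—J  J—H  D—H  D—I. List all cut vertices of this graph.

D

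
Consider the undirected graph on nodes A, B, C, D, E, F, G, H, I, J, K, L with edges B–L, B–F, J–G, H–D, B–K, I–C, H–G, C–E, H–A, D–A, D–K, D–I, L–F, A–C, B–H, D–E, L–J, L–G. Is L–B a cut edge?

No

After removing L–B, the path L-F-B still connects them, so the edge is not a bridge.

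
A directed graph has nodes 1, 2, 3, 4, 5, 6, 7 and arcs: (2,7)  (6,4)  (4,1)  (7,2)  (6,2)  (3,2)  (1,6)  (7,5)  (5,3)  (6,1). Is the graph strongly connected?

There is no directed path from 2 to 6, so the graph is not strongly connected.

No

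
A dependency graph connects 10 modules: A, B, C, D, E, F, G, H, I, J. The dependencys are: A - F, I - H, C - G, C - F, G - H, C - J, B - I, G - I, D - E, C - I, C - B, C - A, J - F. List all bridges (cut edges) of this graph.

D-E

The edges on the cycle C-A-F-C are not bridges since each lies on that cycle.
But removing D - E disconnects D from E — this is a bridge.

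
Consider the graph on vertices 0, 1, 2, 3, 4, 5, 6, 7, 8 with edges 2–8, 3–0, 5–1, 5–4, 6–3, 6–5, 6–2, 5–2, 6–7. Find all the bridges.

0-3, 1-5, 2-8, 3-6, 4-5, 6-7

The edges on the cycle 6-5-2-6 are not bridges since each lies on that cycle.
But removing 3–0 disconnects 3 from 0; removing 5–4 disconnects 5 from 4; removing 6–3 disconnects 6 from 3; removing 2–8 disconnects 2 from 8 — these are bridges.
In total 6 edges are bridges.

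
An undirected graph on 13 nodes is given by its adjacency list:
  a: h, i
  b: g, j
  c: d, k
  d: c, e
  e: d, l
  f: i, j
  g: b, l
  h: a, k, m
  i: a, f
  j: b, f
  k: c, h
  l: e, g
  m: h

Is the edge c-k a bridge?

After removing c-k, the path c-d-e-l-g-b-j-f-i-a-h-k still connects them, so the edge is not a bridge.

No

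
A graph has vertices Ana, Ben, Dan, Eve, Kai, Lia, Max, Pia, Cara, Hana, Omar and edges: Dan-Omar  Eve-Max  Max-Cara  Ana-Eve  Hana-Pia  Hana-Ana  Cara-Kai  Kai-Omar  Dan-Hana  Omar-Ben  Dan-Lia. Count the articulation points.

3

Removing Dan increases the component count from 1 to 2, so Dan is a cut vertex.
Removing Hana increases the component count from 1 to 2, so Hana is a cut vertex.
Removing Omar increases the component count from 1 to 2, so Omar is a cut vertex.
By contrast removing Pia leaves 1 component; it is not a cut vertex. No other vertex is a cut vertex either.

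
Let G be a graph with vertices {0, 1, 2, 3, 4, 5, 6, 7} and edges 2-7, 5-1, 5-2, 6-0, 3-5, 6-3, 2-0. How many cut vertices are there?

Removing 2 increases the component count from 2 to 3, so 2 is a cut vertex.
Removing 5 increases the component count from 2 to 3, so 5 is a cut vertex.
By contrast removing 3 leaves 2 components; it is not a cut vertex. No other vertex is a cut vertex either.

2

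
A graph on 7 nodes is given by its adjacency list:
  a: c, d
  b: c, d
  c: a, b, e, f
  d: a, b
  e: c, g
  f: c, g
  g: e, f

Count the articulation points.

1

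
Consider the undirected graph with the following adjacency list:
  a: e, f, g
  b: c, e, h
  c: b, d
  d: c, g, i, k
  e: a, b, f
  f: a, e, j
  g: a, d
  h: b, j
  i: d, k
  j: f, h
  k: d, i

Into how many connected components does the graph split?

Starting from a we can reach a, b, c, d, e, f, g, h, i, j, k. That is one component of size 11.
Total: 1 component.

1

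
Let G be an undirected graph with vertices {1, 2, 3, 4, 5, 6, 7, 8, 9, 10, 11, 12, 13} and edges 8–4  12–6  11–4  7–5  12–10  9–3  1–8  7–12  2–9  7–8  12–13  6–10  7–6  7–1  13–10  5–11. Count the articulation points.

2

Removing 7 increases the component count from 2 to 3, so 7 is a cut vertex.
Removing 9 increases the component count from 2 to 3, so 9 is a cut vertex.
By contrast removing 10 leaves 2 components; it is not a cut vertex. No other vertex is a cut vertex either.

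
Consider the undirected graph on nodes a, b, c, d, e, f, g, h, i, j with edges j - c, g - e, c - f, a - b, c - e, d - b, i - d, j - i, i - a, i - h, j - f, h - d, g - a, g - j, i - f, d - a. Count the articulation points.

Removing e, for instance, still leaves 1 component. No single vertex removal increases the component count — the graph has no articulation points.

0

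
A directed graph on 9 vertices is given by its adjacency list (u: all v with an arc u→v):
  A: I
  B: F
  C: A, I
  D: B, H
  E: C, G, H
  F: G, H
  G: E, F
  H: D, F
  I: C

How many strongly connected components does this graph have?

2

{B, D, E, F, G, H} are all mutually reachable — one SCC of size 6.
{A, C, I} are all mutually reachable — one SCC of size 3.
That gives 2 strongly connected components.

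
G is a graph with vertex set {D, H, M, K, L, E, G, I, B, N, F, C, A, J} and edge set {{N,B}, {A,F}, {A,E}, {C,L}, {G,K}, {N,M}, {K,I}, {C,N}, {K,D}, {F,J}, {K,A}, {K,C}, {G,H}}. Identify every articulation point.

A, C, F, G, K, N

Removing A increases the component count from 1 to 3, so A is a cut vertex.
Removing C increases the component count from 1 to 3, so C is a cut vertex.
Removing F increases the component count from 1 to 2, so F is a cut vertex.
Likewise G, K, N are cut vertices.
By contrast removing D leaves 1 component; it is not a cut vertex. No other vertex is a cut vertex either.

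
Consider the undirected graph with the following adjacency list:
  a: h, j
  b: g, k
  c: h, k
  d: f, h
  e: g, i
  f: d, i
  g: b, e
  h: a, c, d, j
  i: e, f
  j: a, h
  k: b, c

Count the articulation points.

Removing h increases the component count from 1 to 2, so h is a cut vertex.
By contrast removing f leaves 1 component; it is not a cut vertex. No other vertex is a cut vertex either.

1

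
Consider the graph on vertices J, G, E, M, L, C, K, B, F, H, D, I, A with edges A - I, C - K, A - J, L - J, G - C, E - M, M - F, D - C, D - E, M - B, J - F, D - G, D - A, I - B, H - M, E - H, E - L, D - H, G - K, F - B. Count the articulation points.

1

Removing D increases the component count from 1 to 2, so D is a cut vertex.
By contrast removing A leaves 1 component; it is not a cut vertex. No other vertex is a cut vertex either.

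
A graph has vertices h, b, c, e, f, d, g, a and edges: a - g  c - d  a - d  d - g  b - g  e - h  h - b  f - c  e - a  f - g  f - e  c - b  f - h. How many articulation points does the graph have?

0

Removing d, for instance, still leaves 1 component. No single vertex removal increases the component count — the graph has no articulation points.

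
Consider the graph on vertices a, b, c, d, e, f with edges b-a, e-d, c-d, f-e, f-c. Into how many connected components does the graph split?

2

Starting from a we can reach a, b. That is one component of size 2.
Starting from c we can reach c, d, e, f. That is one component of size 4.
Total: 2 components.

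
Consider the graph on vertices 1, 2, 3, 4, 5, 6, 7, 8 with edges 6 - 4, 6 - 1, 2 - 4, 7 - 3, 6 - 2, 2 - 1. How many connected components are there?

4

5 is isolated — a component by itself.
8 is isolated — a component by itself.
Starting from 3 we can reach 3, 7. That is one component of size 2.
Starting from 1 we can reach 1, 2, 4, 6. That is one component of size 4.
Total: 4 components.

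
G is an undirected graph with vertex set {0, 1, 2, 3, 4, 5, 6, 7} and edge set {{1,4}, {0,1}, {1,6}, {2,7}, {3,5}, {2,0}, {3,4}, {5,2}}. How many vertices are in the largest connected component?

Starting from 0 we can reach 0, 1, 2, 3, 4, 5, 6, 7. That is one component of size 8.
The largest has 8 vertices.

8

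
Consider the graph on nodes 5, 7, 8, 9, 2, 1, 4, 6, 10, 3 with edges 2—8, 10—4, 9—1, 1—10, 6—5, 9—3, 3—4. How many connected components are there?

4

7 is isolated — a component by itself.
Starting from 2 we can reach 2, 8. That is one component of size 2.
Starting from 5 we can reach 5, 6. That is one component of size 2.
Starting from 1 we can reach 1, 3, 4, 9, 10. That is one component of size 5.
Total: 4 components.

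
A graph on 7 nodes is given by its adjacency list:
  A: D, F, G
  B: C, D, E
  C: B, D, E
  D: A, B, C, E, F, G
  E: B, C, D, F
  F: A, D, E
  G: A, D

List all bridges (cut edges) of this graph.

none

The edges on the cycle F-E-C-D-F are not bridges since each lies on that cycle.
Every edge lies on some cycle, so there are no bridges.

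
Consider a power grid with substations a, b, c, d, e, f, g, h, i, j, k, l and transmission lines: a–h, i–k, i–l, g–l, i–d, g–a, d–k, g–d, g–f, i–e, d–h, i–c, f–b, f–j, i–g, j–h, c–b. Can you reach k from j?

Yes

From j we can reach a, b, c, d, e, f, g, h, i, j, k, l, which includes k.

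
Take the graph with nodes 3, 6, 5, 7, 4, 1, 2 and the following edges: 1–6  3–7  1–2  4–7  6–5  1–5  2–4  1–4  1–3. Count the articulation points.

Removing 1 increases the component count from 1 to 2, so 1 is a cut vertex.
By contrast removing 2 leaves 1 component; it is not a cut vertex. No other vertex is a cut vertex either.

1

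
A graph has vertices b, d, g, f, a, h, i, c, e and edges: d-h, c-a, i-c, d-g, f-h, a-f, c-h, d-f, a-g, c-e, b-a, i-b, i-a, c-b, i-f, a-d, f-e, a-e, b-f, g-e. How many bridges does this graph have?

The edges on the cycle c-b-f-h-c are not bridges since each lies on that cycle.
Every edge lies on some cycle, so there are no bridges.

0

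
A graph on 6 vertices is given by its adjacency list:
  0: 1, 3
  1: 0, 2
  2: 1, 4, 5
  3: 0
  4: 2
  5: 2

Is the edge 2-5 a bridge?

Yes

Removing 2-5 leaves no path between 2 and 5: the component count goes from 1 to 2. So it is a bridge.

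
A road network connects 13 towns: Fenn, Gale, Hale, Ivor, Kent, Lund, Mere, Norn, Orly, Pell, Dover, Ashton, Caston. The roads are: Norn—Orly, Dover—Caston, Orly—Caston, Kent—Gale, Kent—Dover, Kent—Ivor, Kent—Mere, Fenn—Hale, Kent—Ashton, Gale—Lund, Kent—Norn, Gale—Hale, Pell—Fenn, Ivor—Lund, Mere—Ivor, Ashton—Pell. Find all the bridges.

The edges on the cycle Kent-Norn-Orly-Caston-Dover-Kent are not bridges since each lies on that cycle.
Every edge lies on some cycle, so there are no bridges.

none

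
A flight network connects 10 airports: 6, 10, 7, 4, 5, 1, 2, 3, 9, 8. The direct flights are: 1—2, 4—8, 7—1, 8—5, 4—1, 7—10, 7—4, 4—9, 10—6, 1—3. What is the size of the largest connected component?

10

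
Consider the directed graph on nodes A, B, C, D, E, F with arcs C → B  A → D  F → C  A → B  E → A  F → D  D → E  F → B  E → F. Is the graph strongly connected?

No

There is no directed path from C to E, so the graph is not strongly connected.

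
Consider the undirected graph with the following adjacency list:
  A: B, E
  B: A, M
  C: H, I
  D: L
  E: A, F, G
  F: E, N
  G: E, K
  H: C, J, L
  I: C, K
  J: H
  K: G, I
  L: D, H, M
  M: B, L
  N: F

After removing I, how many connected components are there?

1

With I gone, the remaining components are: {A, B, C, D, E, F, G, H, J, K, L, M, N}.
That is 1 component.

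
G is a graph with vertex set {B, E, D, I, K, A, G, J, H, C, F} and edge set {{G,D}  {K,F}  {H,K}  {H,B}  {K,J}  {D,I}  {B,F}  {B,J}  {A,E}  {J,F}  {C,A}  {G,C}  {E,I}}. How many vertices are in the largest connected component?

Starting from B we can reach B, F, H, J, K. That is one component of size 5.
Starting from A we can reach A, C, D, E, G, I. That is one component of size 6.
The largest has 6 vertices.

6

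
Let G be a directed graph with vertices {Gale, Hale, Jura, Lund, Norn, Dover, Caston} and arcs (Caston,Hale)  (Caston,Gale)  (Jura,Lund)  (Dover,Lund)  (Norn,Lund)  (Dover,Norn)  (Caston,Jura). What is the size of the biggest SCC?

{Jura} is an SCC by itself.
{Gale} is an SCC by itself.
{Hale} is an SCC by itself.
{Caston} is an SCC by itself.
{Lund} is an SCC by itself.
(and 2 more singleton SCCs)
The largest has 1 vertex.

1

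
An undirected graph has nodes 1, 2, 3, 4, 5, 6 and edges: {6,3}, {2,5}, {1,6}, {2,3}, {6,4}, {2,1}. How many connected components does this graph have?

1

Starting from 1 we can reach 1, 2, 3, 4, 5, 6. That is one component of size 6.
Total: 1 component.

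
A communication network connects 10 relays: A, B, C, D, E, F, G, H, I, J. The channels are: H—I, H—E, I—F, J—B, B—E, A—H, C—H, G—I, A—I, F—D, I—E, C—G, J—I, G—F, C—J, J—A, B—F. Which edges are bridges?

The edges on the cycle C-G-F-B-J-C are not bridges since each lies on that cycle.
But removing F—D disconnects F from D — this is a bridge.

D-F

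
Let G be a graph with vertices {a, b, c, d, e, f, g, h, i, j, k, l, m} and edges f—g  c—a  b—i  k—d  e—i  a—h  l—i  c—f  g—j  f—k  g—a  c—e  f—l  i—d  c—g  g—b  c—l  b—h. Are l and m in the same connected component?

The component containing l is {a, b, c, d, e, f, g, h, i, j, k, l}, and m is not in it.

No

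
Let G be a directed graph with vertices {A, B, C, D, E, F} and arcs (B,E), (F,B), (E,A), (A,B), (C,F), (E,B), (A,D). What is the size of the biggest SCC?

3

{A, B, E} are all mutually reachable — one SCC of size 3.
{D} is an SCC by itself.
{F} is an SCC by itself.
{C} is an SCC by itself.
The largest has 3 vertices.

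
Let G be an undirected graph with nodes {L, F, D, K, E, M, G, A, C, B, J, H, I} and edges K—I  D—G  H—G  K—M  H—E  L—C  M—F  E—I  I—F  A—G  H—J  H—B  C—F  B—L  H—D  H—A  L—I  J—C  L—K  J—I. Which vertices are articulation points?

Removing H increases the component count from 1 to 2, so H is a cut vertex.
By contrast removing J leaves 1 component; it is not a cut vertex. No other vertex is a cut vertex either.

H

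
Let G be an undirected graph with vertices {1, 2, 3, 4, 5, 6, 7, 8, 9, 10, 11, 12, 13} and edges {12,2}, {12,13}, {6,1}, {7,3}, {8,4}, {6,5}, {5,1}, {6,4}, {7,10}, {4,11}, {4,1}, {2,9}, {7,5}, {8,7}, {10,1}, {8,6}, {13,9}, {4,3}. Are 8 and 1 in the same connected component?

Yes

From 8 we can reach 1, 3, 4, 5, 6, 7, 8, 10, 11, which includes 1.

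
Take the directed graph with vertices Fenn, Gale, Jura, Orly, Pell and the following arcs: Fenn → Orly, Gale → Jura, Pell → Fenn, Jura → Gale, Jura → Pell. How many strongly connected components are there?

4

{Gale, Jura} are all mutually reachable — one SCC of size 2.
{Orly} is an SCC by itself.
{Pell} is an SCC by itself.
{Fenn} is an SCC by itself.
That gives 4 strongly connected components.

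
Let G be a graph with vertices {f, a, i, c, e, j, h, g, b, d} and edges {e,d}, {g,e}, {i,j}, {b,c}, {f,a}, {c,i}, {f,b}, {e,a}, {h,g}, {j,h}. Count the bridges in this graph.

The edges on the cycle f-b-c-i-j-h-g-e-a-f are not bridges since each lies on that cycle.
But removing d-e disconnects d from e — this is a bridge.

1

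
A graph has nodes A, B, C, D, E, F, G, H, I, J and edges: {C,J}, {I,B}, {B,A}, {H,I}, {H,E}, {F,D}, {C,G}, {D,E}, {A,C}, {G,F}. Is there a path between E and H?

Yes

From E we can reach A, B, C, D, E, F, G, H, I, J, which includes H.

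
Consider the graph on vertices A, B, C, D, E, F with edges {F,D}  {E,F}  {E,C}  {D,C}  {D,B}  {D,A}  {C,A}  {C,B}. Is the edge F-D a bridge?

After removing F-D, the path F-E-C-D still connects them, so the edge is not a bridge.

No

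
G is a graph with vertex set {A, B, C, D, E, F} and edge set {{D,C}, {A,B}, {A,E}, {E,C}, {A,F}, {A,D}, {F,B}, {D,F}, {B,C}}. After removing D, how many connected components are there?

With D gone, the remaining components are: {A, B, C, E, F}.
That is 1 component.

1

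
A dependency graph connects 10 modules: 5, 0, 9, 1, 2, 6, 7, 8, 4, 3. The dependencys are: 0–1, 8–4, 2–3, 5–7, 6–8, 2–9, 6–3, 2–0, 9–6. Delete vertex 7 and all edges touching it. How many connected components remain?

With 7 gone, the remaining components are: {5}; {0, 1, 2, 3, 4, 6, 8, 9}.
That is 2 components.

2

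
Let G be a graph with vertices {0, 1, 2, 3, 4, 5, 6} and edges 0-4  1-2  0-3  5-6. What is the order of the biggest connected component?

3

Starting from 1 we can reach 1, 2. That is one component of size 2.
Starting from 5 we can reach 5, 6. That is one component of size 2.
Starting from 0 we can reach 0, 3, 4. That is one component of size 3.
The largest has 3 vertices.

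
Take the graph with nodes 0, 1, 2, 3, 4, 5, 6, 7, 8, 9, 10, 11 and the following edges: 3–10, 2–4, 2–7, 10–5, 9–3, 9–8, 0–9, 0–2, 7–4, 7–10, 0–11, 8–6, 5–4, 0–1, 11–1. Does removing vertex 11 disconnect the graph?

No

Deleting 11 leaves 1 component (was 1) (its neighbors 0, 1 remain connected to each other), so 11 is not a cut vertex.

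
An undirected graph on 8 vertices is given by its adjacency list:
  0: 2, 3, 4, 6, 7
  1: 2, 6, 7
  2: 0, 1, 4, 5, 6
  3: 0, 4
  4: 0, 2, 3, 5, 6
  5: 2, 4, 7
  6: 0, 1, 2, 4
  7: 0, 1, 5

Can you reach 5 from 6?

Yes

From 6 we can reach 0, 1, 2, 3, 4, 5, 6, 7, which includes 5.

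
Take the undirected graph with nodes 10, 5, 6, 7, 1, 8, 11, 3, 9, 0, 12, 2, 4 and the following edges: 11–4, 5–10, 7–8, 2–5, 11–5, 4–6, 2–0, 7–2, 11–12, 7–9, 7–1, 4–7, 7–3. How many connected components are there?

Starting from 0 we can reach 0, 1, 2, 3, 4, 5, 6, 7, 8, 9, 10, 11, 12. That is one component of size 13.
Total: 1 component.

1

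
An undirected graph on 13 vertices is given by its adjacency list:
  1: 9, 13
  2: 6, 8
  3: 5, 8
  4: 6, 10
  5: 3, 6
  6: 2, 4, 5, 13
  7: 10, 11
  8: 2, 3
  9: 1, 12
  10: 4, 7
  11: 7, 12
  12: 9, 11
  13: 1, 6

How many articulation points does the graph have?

Removing 6 increases the component count from 1 to 2, so 6 is a cut vertex.
By contrast removing 5 leaves 1 component; it is not a cut vertex. No other vertex is a cut vertex either.

1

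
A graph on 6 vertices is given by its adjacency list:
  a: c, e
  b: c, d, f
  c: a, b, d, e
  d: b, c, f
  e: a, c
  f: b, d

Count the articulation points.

1

Removing c increases the component count from 1 to 2, so c is a cut vertex.
By contrast removing f leaves 1 component; it is not a cut vertex. No other vertex is a cut vertex either.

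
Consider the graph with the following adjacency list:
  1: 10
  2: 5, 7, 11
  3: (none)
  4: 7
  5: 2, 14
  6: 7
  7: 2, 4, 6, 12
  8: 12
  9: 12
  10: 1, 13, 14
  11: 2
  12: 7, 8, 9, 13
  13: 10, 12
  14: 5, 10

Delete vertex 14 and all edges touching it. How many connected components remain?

With 14 gone, the remaining components are: {3}; {1, 2, 4, 5, 6, 7, 8, 9, 10, 11, 12, 13}.
That is 2 components.

2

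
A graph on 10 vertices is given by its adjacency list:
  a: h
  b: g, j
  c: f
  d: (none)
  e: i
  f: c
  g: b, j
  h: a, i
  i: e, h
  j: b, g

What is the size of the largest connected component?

4

d is isolated — a component by itself.
Starting from c we can reach c, f. That is one component of size 2.
Starting from b we can reach b, g, j. That is one component of size 3.
Starting from a we can reach a, e, h, i. That is one component of size 4.
The largest has 4 vertices.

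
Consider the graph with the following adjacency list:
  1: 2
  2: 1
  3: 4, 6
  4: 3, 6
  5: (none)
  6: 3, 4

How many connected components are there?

5 is isolated — a component by itself.
Starting from 1 we can reach 1, 2. That is one component of size 2.
Starting from 3 we can reach 3, 4, 6. That is one component of size 3.
Total: 3 components.

3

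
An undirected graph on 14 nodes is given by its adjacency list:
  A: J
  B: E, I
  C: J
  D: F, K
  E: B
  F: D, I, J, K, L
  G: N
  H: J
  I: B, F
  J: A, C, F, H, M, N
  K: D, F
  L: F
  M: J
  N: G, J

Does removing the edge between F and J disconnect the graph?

Removing F-J leaves no path between F and J: the component count goes from 1 to 2. So it is a bridge.

Yes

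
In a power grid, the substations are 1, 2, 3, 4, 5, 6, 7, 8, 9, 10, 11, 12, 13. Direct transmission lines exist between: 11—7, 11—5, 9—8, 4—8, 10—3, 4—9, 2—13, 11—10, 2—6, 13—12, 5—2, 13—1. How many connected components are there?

Starting from 4 we can reach 4, 8, 9. That is one component of size 3.
Starting from 1 we can reach 1, 2, 3, 5, 6, 7, 10, 11, 12, 13. That is one component of size 10.
Total: 2 components.

2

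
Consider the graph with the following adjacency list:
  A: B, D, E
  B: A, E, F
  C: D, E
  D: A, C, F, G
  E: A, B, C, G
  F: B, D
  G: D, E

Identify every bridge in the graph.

none

The edges on the cycle C-D-G-E-C are not bridges since each lies on that cycle.
Every edge lies on some cycle, so there are no bridges.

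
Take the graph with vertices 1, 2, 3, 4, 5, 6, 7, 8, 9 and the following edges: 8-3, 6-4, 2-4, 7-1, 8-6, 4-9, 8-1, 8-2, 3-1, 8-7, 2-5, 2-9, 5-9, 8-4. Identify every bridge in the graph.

The edges on the cycle 8-3-1-8 are not bridges since each lies on that cycle.
Every edge lies on some cycle, so there are no bridges.

none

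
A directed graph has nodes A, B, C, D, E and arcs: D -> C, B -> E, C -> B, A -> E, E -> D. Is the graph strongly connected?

There is no directed path from E to A, so the graph is not strongly connected.

No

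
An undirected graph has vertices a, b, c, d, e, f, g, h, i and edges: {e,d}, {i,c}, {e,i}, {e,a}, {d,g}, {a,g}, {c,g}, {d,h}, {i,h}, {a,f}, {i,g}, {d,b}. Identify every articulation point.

Removing a increases the component count from 1 to 2, so a is a cut vertex.
Removing d increases the component count from 1 to 2, so d is a cut vertex.
By contrast removing b leaves 1 component; it is not a cut vertex. No other vertex is a cut vertex either.

a, d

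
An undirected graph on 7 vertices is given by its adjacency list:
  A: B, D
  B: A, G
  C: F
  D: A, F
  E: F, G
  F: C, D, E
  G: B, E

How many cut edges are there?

1

The edges on the cycle D-F-E-G-B-A-D are not bridges since each lies on that cycle.
But removing F-C disconnects F from C — this is a bridge.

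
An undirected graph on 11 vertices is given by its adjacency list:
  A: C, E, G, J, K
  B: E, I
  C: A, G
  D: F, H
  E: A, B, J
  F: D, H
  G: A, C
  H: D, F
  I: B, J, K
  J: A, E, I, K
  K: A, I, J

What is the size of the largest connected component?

8

Starting from D we can reach D, F, H. That is one component of size 3.
Starting from A we can reach A, B, C, E, G, I, J, K. That is one component of size 8.
The largest has 8 vertices.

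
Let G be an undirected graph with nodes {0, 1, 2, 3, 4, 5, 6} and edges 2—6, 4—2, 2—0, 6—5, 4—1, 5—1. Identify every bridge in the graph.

The edges on the cycle 4-2-6-5-1-4 are not bridges since each lies on that cycle.
But removing 2—0 disconnects 2 from 0 — this is a bridge.

0-2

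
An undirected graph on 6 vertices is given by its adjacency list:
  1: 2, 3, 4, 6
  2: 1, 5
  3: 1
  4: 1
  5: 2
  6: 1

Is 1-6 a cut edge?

Removing 1-6 leaves no path between 1 and 6: the component count goes from 1 to 2. So it is a bridge.

Yes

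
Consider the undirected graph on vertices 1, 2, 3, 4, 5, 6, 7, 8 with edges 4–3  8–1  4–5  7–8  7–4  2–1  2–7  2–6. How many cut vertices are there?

Removing 2 increases the component count from 1 to 2, so 2 is a cut vertex.
Removing 4 increases the component count from 1 to 3, so 4 is a cut vertex.
Removing 7 increases the component count from 1 to 2, so 7 is a cut vertex.
By contrast removing 6 leaves 1 component; it is not a cut vertex. No other vertex is a cut vertex either.

3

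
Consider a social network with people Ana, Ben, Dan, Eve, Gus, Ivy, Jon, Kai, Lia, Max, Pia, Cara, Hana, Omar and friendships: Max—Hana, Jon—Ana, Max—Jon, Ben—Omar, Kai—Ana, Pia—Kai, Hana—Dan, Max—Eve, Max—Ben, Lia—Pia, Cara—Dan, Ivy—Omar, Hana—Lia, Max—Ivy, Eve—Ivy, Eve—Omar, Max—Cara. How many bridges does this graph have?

0

The edges on the cycle Max-Cara-Dan-Hana-Max are not bridges since each lies on that cycle.
Every edge lies on some cycle, so there are no bridges.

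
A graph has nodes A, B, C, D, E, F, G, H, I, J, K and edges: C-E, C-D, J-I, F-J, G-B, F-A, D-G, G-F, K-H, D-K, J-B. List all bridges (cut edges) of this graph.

The edges on the cycle G-F-J-B-G are not bridges since each lies on that cycle.
But removing C-D disconnects C from D; removing H-K disconnects H from K; removing C-E disconnects C from E; removing D-K disconnects D from K — these are bridges.
In total 7 edges are bridges.

A-F, C-D, C-E, D-G, D-K, H-K, I-J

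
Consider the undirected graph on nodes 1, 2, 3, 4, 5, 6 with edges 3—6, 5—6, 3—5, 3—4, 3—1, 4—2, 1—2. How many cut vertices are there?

Removing 3 increases the component count from 1 to 2, so 3 is a cut vertex.
By contrast removing 1 leaves 1 component; it is not a cut vertex. No other vertex is a cut vertex either.

1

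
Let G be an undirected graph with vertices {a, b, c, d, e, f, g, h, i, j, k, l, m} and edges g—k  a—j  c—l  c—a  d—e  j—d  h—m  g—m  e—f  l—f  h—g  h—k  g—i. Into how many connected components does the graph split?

3

b is isolated — a component by itself.
Starting from g we can reach g, h, i, k, m. That is one component of size 5.
Starting from a we can reach a, c, d, e, f, j, l. That is one component of size 7.
Total: 3 components.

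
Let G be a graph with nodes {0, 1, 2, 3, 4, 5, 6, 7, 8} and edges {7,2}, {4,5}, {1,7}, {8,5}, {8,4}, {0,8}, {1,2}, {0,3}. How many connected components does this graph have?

3

6 is isolated — a component by itself.
Starting from 1 we can reach 1, 2, 7. That is one component of size 3.
Starting from 0 we can reach 0, 3, 4, 5, 8. That is one component of size 5.
Total: 3 components.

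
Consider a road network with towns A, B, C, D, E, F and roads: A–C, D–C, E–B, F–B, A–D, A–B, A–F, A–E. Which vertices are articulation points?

Removing A increases the component count from 1 to 2, so A is a cut vertex.
By contrast removing C leaves 1 component; it is not a cut vertex. No other vertex is a cut vertex either.

A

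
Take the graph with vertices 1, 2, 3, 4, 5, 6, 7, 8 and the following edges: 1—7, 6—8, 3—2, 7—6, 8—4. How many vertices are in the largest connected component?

5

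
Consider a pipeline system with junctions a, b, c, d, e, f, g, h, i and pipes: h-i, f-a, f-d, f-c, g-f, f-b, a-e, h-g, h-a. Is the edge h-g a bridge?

No

After removing h-g, the path h-a-f-g still connects them, so the edge is not a bridge.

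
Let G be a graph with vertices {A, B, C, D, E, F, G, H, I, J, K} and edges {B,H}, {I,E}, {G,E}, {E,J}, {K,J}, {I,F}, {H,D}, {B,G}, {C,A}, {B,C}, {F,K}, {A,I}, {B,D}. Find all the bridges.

none

The edges on the cycle B-H-D-B are not bridges since each lies on that cycle.
Every edge lies on some cycle, so there are no bridges.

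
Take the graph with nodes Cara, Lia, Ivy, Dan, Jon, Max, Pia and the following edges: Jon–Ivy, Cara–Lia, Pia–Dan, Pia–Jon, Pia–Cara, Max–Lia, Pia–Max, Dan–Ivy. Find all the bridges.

none

The edges on the cycle Pia-Max-Lia-Cara-Pia are not bridges since each lies on that cycle.
Every edge lies on some cycle, so there are no bridges.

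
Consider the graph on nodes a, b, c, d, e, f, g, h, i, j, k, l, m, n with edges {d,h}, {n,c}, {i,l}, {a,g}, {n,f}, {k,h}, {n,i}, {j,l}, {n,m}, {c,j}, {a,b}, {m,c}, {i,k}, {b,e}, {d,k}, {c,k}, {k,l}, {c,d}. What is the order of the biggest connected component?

Starting from a we can reach a, b, e, g. That is one component of size 4.
Starting from c we can reach c, d, f, h, i, j, k, l, m, n. That is one component of size 10.
The largest has 10 vertices.

10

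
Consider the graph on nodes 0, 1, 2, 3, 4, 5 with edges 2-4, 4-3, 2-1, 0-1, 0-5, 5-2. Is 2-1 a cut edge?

After removing 2-1, the path 2-5-0-1 still connects them, so the edge is not a bridge.

No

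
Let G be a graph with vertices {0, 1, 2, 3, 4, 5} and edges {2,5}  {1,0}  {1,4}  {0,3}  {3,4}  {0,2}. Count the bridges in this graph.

2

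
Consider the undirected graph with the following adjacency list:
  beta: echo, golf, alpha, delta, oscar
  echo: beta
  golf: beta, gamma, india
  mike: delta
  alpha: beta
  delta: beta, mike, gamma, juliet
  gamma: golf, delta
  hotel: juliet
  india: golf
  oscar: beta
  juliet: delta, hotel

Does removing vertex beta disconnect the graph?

Yes

Deleting beta raises the number of components from 1 to 4, so beta is a cut vertex.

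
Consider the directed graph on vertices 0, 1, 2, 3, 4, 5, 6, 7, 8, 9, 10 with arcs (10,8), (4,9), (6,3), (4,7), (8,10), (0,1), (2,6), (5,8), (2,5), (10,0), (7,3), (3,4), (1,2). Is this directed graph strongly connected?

No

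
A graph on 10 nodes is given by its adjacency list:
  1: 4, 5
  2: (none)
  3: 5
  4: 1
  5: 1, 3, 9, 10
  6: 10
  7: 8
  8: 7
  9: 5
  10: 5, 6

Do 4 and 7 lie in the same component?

No

The component containing 4 is {1, 3, 4, 5, 6, 9, 10}, and 7 is not in it.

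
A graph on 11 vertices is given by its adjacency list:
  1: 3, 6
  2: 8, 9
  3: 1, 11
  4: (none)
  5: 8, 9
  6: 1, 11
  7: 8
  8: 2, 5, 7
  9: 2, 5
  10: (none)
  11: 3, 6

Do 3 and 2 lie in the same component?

The component containing 3 is {1, 3, 6, 11}, and 2 is not in it.

No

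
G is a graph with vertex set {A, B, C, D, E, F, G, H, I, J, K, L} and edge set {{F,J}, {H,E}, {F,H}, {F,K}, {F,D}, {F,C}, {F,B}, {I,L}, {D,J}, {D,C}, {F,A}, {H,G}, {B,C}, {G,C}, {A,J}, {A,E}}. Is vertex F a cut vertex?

Deleting F raises the number of components from 2 to 3, so F is a cut vertex.

Yes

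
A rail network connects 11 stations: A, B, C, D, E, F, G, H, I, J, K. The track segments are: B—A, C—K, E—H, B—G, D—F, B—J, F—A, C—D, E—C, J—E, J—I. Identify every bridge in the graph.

B-G, C-K, E-H, I-J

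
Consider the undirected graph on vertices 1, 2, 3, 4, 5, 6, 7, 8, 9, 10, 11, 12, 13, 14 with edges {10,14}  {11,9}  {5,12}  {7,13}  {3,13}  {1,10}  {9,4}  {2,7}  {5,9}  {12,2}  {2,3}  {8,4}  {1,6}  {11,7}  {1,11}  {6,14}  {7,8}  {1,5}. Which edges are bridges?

none

The edges on the cycle 1-10-14-6-1 are not bridges since each lies on that cycle.
Every edge lies on some cycle, so there are no bridges.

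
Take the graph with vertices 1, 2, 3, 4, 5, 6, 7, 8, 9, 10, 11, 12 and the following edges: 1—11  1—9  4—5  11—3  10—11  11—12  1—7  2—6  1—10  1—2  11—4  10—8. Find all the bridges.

1-2, 1-7, 1-9, 10-8, 11-12, 11-3, 11-4, 2-6, 4-5

The edges on the cycle 1-10-11-1 are not bridges since each lies on that cycle.
But removing 11—4 disconnects 11 from 4; removing 11—3 disconnects 11 from 3; removing 11—12 disconnects 11 from 12; removing 1—9 disconnects 1 from 9 — these are bridges.
In total 9 edges are bridges.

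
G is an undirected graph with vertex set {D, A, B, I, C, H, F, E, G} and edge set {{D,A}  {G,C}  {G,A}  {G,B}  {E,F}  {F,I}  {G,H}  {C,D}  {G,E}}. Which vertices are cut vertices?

E, F, G

Removing E increases the component count from 1 to 2, so E is a cut vertex.
Removing F increases the component count from 1 to 2, so F is a cut vertex.
Removing G increases the component count from 1 to 4, so G is a cut vertex.
By contrast removing A leaves 1 component; it is not a cut vertex. No other vertex is a cut vertex either.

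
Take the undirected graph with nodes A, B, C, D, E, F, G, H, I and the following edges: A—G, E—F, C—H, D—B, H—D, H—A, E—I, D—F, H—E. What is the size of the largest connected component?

9

Starting from A we can reach A, B, C, D, E, F, G, H, I. That is one component of size 9.
The largest has 9 vertices.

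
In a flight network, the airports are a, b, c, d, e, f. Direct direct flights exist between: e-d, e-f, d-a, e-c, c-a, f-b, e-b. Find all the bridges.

none

The edges on the cycle e-f-b-e are not bridges since each lies on that cycle.
Every edge lies on some cycle, so there are no bridges.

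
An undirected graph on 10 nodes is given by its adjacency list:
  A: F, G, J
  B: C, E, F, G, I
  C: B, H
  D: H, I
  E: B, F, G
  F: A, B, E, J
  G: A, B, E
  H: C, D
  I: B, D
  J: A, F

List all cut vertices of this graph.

Removing B increases the component count from 1 to 2, so B is a cut vertex.
By contrast removing I leaves 1 component; it is not a cut vertex. No other vertex is a cut vertex either.

B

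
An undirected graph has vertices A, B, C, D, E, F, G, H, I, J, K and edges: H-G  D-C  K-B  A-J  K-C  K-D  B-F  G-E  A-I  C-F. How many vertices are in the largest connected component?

5

Starting from A we can reach A, I, J. That is one component of size 3.
Starting from E we can reach E, G, H. That is one component of size 3.
Starting from B we can reach B, C, D, F, K. That is one component of size 5.
The largest has 5 vertices.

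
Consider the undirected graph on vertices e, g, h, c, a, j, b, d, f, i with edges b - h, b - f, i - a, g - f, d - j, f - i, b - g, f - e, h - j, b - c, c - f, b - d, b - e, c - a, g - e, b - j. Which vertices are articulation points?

Removing b increases the component count from 1 to 2, so b is a cut vertex.
By contrast removing d leaves 1 component; it is not a cut vertex. No other vertex is a cut vertex either.

b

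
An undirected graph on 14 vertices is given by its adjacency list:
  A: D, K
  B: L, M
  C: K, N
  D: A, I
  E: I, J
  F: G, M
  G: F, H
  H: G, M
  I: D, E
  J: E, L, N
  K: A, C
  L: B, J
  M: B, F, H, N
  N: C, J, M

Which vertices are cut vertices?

M

Removing M increases the component count from 1 to 2, so M is a cut vertex.
By contrast removing N leaves 1 component; it is not a cut vertex. No other vertex is a cut vertex either.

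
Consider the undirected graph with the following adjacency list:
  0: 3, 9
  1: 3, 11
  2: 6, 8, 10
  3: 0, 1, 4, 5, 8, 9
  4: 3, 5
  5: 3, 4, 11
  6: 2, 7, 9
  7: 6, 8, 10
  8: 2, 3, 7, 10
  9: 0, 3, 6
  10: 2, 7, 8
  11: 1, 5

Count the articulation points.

1

Removing 3 increases the component count from 1 to 2, so 3 is a cut vertex.
By contrast removing 1 leaves 1 component; it is not a cut vertex. No other vertex is a cut vertex either.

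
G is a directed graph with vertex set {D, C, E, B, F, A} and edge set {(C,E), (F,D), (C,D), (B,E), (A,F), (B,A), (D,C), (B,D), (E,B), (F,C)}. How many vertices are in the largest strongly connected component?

6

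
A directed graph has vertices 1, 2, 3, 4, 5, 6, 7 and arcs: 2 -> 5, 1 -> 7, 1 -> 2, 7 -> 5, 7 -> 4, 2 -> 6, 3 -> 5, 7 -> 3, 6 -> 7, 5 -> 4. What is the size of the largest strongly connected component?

{5} is an SCC by itself.
{2} is an SCC by itself.
{1} is an SCC by itself.
{3} is an SCC by itself.
{6} is an SCC by itself.
(and 2 more singleton SCCs)
The largest has 1 vertex.

1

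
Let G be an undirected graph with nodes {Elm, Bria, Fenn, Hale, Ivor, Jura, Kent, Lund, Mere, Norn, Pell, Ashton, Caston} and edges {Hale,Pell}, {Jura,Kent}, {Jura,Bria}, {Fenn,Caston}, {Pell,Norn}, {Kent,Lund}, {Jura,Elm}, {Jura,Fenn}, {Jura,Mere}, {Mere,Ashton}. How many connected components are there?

Ivor is isolated — a component by itself.
Starting from Hale we can reach Hale, Norn, Pell. That is one component of size 3.
Starting from Elm we can reach Elm, Bria, Fenn, Jura, Kent, Lund, Mere, Ashton, Caston. That is one component of size 9.
Total: 3 components.

3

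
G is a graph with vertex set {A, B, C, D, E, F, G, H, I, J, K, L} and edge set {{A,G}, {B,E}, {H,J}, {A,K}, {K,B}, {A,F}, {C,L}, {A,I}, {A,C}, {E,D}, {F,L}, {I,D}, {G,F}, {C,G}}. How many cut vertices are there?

1

Removing A increases the component count from 2 to 3, so A is a cut vertex.
By contrast removing L leaves 2 components; it is not a cut vertex. No other vertex is a cut vertex either.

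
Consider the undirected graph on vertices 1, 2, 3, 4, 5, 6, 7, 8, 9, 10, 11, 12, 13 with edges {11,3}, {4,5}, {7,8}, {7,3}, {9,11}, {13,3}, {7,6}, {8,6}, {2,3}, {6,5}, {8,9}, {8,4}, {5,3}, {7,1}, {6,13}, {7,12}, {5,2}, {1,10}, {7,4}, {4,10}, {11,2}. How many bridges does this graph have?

1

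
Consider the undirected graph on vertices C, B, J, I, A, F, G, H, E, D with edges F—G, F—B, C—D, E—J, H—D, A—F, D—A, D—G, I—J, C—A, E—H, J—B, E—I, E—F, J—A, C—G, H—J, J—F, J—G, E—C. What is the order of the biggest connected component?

Starting from A we can reach A, B, C, D, E, F, G, H, I, J. That is one component of size 10.
The largest has 10 vertices.

10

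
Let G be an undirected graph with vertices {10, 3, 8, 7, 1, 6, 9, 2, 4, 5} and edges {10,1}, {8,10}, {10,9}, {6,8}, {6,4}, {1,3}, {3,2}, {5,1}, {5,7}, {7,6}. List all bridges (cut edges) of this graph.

1-3, 10-9, 2-3, 4-6

The edges on the cycle 5-7-6-8-10-1-5 are not bridges since each lies on that cycle.
But removing 2–3 disconnects 2 from 3; removing 4–6 disconnects 4 from 6; removing 1–3 disconnects 1 from 3; removing 10–9 disconnects 10 from 9 — these are bridges.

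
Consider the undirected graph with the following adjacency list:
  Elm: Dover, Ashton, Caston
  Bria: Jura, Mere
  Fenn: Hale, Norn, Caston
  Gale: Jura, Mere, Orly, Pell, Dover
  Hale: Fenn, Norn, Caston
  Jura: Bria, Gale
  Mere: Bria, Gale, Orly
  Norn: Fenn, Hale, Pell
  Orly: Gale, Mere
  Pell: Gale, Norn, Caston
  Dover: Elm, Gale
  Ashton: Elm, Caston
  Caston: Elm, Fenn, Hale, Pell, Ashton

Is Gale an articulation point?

Yes

Deleting Gale raises the number of components from 1 to 2, so Gale is a cut vertex.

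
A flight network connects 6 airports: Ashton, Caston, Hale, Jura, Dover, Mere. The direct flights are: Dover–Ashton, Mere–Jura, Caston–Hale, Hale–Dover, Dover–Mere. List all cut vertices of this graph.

Hale, Mere, Dover

Removing Hale increases the component count from 1 to 2, so Hale is a cut vertex.
Removing Mere increases the component count from 1 to 2, so Mere is a cut vertex.
Removing Dover increases the component count from 1 to 3, so Dover is a cut vertex.
By contrast removing Ashton leaves 1 component; it is not a cut vertex. No other vertex is a cut vertex either.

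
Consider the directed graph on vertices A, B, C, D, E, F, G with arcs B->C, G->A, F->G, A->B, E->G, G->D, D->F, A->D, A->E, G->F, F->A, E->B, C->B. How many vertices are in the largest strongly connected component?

5

{A, D, E, F, G} are all mutually reachable — one SCC of size 5.
{B, C} are all mutually reachable — one SCC of size 2.
The largest has 5 vertices.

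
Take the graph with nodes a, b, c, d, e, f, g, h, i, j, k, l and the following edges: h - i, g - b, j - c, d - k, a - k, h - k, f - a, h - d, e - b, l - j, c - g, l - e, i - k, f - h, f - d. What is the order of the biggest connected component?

6

Starting from a we can reach a, d, f, h, i, k. That is one component of size 6.
Starting from b we can reach b, c, e, g, j, l. That is one component of size 6.
The largest has 6 vertices.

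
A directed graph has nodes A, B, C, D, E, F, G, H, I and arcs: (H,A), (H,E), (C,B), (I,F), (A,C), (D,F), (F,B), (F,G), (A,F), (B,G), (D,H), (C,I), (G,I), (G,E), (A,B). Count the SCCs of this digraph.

{B, F, G, I} are all mutually reachable — one SCC of size 4.
{A} is an SCC by itself.
{E} is an SCC by itself.
{H} is an SCC by itself.
{C} is an SCC by itself.
(and 1 more singleton SCC)
That gives 6 strongly connected components.

6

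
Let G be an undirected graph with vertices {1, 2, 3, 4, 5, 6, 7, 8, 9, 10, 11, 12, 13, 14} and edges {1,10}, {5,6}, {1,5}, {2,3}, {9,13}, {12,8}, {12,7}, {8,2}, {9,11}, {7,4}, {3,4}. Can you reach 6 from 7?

No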